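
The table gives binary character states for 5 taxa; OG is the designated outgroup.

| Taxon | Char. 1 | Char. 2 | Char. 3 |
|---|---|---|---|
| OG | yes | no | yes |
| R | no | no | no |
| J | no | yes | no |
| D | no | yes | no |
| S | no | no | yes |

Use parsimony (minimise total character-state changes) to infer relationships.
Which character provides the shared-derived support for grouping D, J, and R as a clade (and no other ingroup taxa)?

Char. 3

Character polarity is set by the outgroup: the derived state is whichever differs from the outgroup's state, so for Char. 1, Char. 3 the derived state is 'no', and for the remaining characters it is 'yes'.
All ingroup taxa share the derived state 'no' for Char. 1; it defines the ingroup but does not resolve relationships within it.
Char. 2 (derived state 'yes') is shared by D and J — a synapomorphy uniting that clade.
Only D, J, and R show the derived state 'no' for Char. 3, supporting them as a clade.
Most parsimonious ingroup topology: ((R,(J,D)),S).
The clade {D, J, R} is supported by Char. 3: its derived state 'no' occurs in exactly those taxa and in no other taxon (including the outgroup).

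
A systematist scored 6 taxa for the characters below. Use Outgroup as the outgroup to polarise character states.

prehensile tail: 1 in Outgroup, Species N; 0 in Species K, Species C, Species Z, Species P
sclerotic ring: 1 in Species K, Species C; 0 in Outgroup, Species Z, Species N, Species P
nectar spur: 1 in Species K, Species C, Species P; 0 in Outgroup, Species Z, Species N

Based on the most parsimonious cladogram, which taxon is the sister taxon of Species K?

Character polarity is set by the outgroup: the derived state is whichever differs from the outgroup's state, so for prehensile tail the derived state is '0', and for the remaining characters it is '1'.
prehensile tail (derived state '0') is shared by Species C, Species K, Species P, and Species Z — a synapomorphy uniting that clade.
Only Species C and Species K show the derived state '1' for sclerotic ring, supporting them as a clade.
nectar spur (derived state '1') is shared by Species C, Species K, and Species P — a synapomorphy uniting that clade.
Most parsimonious ingroup topology: ((((Species K,Species C),Species P),Species Z),Species N).
Species K and Species C form a cherry on this tree, so they are sister taxa.

Species C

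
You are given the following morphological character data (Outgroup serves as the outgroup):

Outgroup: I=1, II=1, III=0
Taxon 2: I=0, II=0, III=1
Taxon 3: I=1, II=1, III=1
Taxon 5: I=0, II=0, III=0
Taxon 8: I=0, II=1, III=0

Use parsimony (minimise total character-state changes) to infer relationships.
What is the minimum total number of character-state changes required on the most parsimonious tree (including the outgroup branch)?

Character polarity is set by the outgroup: the derived state is whichever differs from the outgroup's state, so for I, II the derived state is '0', and for the remaining characters it is '1'.
I (derived state '0') is shared by Taxon 2, Taxon 5, and Taxon 8 — a synapomorphy uniting that clade.
II: derived state '0' in Taxon 2 and Taxon 5 only — synapomorphy for {Taxon 2, Taxon 5}.
III (state '1') occurs in Taxon 2 and Taxon 3 but conflicts with the nesting implied by the other characters — most parsimoniously interpreted as homoplasy.
Most parsimonious ingroup topology: (((Taxon 2,Taxon 5),Taxon 8),Taxon 3).
Changes per character on this tree: I: 1; II: 1; III: 2.
Total = 4.

4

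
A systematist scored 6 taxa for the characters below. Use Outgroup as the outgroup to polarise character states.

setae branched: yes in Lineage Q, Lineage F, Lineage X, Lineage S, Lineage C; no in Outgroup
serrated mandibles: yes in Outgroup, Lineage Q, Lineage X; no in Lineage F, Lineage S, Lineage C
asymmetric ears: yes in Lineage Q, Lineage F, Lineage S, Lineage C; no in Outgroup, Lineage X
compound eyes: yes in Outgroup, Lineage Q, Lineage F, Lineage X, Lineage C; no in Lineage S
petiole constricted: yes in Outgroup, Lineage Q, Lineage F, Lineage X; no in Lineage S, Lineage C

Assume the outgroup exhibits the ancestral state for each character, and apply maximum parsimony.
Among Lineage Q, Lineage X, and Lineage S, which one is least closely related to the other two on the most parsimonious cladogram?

Character polarity is set by the outgroup: the derived state is whichever differs from the outgroup's state, so for serrated mandibles, compound eyes, petiole constricted the derived state is 'no', and for the remaining characters it is 'yes'.
All ingroup taxa share the derived state 'yes' for setae branched; it defines the ingroup but does not resolve relationships within it.
Only Lineage C, Lineage F, and Lineage S show the derived state 'no' for serrated mandibles, supporting them as a clade.
asymmetric ears (derived state 'yes') is shared by Lineage C, Lineage F, Lineage Q, and Lineage S — a synapomorphy uniting that clade.
compound eyes (derived state 'no') is unique to Lineage S (autapomorphy; uninformative for grouping).
petiole constricted: derived state 'no' in Lineage C and Lineage S only — synapomorphy for {Lineage C, Lineage S}.
Most parsimonious ingroup topology: ((Lineage Q,(Lineage F,(Lineage C,Lineage S))),Lineage X).
Lineage Q and Lineage S share a more recent common ancestor with each other than either does with Lineage X, so Lineage X is the least closely related of the three.

Lineage X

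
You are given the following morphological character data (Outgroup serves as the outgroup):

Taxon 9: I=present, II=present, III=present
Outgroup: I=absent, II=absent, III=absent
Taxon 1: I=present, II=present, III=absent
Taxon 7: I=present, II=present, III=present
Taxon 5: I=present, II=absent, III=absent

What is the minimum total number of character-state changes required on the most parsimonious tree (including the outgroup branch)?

3

The outgroup has state 'absent' for every character, so 'present' is the derived state throughout.
I (derived state 'present') is shared by all ingroup taxa — unites the whole ingroup.
II: derived state 'present' in Taxon 1, Taxon 7, and Taxon 9 only — synapomorphy for {Taxon 1, Taxon 7, Taxon 9}.
III (derived state 'present') is shared by Taxon 7 and Taxon 9 — a synapomorphy uniting that clade.
Most parsimonious ingroup topology: ((Taxon 1,(Taxon 7,Taxon 9)),Taxon 5).
Changes per character on this tree: I: 1; II: 1; III: 1.
Total = 3.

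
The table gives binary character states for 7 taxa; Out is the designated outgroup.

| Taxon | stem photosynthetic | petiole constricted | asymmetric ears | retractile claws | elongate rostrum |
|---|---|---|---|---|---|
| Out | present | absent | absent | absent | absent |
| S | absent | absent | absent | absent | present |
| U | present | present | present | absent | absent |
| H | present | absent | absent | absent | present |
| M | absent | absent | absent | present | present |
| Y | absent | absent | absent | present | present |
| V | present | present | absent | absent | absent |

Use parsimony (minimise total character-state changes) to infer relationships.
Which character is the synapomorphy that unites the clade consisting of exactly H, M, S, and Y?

Character polarity is set by the outgroup: the derived state is whichever differs from the outgroup's state, so for stem photosynthetic the derived state is 'absent', and for the remaining characters it is 'present'.
stem photosynthetic: derived state 'absent' in M, S, and Y only — synapomorphy for {M, S, Y}.
petiole constricted (derived state 'present') is shared by U and V — a synapomorphy uniting that clade.
asymmetric ears: derived state 'present' in U only — an autapomorphy, so it tells us nothing about relationships among taxa.
Only M and Y show the derived state 'present' for retractile claws, supporting them as a clade.
Only H, M, S, and Y show the derived state 'present' for elongate rostrum, supporting them as a clade.
Most parsimonious ingroup topology: (((S,(M,Y)),H),(U,V)).
The clade {H, M, S, Y} is supported by elongate rostrum: its derived state 'present' occurs in exactly those taxa and in no other taxon (including the outgroup).

elongate rostrum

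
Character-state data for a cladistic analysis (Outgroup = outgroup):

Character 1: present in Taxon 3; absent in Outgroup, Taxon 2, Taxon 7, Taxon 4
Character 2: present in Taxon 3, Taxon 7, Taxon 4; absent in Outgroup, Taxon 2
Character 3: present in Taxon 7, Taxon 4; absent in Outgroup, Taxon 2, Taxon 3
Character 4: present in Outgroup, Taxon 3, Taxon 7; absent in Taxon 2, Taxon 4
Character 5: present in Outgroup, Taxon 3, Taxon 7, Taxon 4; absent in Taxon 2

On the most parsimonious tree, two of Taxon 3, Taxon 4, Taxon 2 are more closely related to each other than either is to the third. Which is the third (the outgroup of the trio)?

Character polarity is set by the outgroup: the derived state is whichever differs from the outgroup's state, so for Character 4, Character 5 the derived state is 'absent', and for the remaining characters it is 'present'.
Character 1 (derived state 'present') is unique to Taxon 3 (autapomorphy; uninformative for grouping).
Character 2 (derived state 'present') is shared by Taxon 3, Taxon 4, and Taxon 7 — a synapomorphy uniting that clade.
Character 3: derived state 'present' in Taxon 4 and Taxon 7 only — synapomorphy for {Taxon 4, Taxon 7}.
Character 4 groups Taxon 2 and Taxon 4, which is incompatible with the clades supported by the remaining characters; treating it as convergent (homoplasy) costs fewer steps than any alternative tree.
Character 5 (derived state 'absent') is unique to Taxon 2 (autapomorphy; uninformative for grouping).
Most parsimonious ingroup topology: (Taxon 2,(Taxon 3,(Taxon 7,Taxon 4))).
Taxon 4 and Taxon 3 share a more recent common ancestor with each other than either does with Taxon 2, so Taxon 2 is the least closely related of the three.

Taxon 2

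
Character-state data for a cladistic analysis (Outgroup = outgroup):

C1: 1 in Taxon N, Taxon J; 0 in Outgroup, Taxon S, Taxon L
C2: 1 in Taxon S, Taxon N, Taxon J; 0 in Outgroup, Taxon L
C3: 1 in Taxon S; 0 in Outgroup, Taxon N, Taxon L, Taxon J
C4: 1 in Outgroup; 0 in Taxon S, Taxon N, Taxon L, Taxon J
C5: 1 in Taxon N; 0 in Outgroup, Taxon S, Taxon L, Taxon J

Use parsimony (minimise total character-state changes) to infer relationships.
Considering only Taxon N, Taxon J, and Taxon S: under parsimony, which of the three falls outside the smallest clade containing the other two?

Character polarity is set by the outgroup: the derived state is whichever differs from the outgroup's state, so for C4 the derived state is '0', and for the remaining characters it is '1'.
C1 (derived state '1') is shared by Taxon J and Taxon N — a synapomorphy uniting that clade.
Only Taxon J, Taxon N, and Taxon S show the derived state '1' for C2, supporting them as a clade.
C3: derived state '1' in Taxon S only — an autapomorphy, so it tells us nothing about relationships among taxa.
All ingroup taxa share the derived state '0' for C4; it defines the ingroup but does not resolve relationships within it.
C5 (derived state '1') is unique to Taxon N (autapomorphy; uninformative for grouping).
Most parsimonious ingroup topology: ((Taxon S,(Taxon N,Taxon J)),Taxon L).
Taxon J and Taxon N share a more recent common ancestor with each other than either does with Taxon S, so Taxon S is the least closely related of the three.

Taxon S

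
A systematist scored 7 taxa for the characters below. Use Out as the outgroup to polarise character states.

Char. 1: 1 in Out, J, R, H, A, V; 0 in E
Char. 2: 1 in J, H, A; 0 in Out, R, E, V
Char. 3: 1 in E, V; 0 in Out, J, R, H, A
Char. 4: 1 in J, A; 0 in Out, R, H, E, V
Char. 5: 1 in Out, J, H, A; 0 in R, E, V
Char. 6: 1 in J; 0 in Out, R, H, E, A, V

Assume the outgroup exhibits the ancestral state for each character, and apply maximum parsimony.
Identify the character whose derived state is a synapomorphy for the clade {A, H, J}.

Char. 2

Character polarity is set by the outgroup: the derived state is whichever differs from the outgroup's state, so for Char. 1, Char. 5 the derived state is '0', and for the remaining characters it is '1'.
Char. 1 (derived state '0') is unique to E (autapomorphy; uninformative for grouping).
Char. 2: derived state '1' in A, H, and J only — synapomorphy for {A, H, J}.
Char. 3: derived state '1' in E and V only — synapomorphy for {E, V}.
Only A and J show the derived state '1' for Char. 4, supporting them as a clade.
Char. 5 (derived state '0') is shared by E, R, and V — a synapomorphy uniting that clade.
Char. 6 (derived state '1') is unique to J (autapomorphy; uninformative for grouping).
Most parsimonious ingroup topology: (((J,A),H),(R,(E,V))).
The clade {A, H, J} is supported by Char. 2: its derived state '1' occurs in exactly those taxa and in no other taxon (including the outgroup).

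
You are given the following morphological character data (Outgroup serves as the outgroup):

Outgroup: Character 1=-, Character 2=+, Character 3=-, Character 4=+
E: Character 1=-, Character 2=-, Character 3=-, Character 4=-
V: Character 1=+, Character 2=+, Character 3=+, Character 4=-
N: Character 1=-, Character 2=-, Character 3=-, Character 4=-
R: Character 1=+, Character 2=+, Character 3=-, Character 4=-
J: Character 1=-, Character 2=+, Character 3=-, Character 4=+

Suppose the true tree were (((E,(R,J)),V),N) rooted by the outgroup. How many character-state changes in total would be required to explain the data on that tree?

7

Map each character onto (((E,(R,J)),V),N) (rooted by Outgroup) and count the minimum state changes it requires (Fitch parsimony):
Character 1: 2; Character 2: 2; Character 3: 1; Character 4: 2.
Total tree length = 7.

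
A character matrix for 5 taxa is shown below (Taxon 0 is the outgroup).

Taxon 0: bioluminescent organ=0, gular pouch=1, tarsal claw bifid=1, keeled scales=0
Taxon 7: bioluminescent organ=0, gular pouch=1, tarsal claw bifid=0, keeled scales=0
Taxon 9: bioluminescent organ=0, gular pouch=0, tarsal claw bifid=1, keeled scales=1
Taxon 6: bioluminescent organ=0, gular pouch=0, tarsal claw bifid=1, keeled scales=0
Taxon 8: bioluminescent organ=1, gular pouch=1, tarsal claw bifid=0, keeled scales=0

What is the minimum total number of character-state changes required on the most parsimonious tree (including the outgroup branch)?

Character polarity is set by the outgroup: the derived state is whichever differs from the outgroup's state, so for gular pouch, tarsal claw bifid the derived state is '0', and for the remaining characters it is '1'.
bioluminescent organ: derived state '1' in Taxon 8 only — an autapomorphy, so it tells us nothing about relationships among taxa.
Only Taxon 6 and Taxon 9 show the derived state '0' for gular pouch, supporting them as a clade.
Only Taxon 7 and Taxon 8 show the derived state '0' for tarsal claw bifid, supporting them as a clade.
keeled scales: derived state '1' in Taxon 9 only — an autapomorphy, so it tells us nothing about relationships among taxa.
Most parsimonious ingroup topology: ((Taxon 7,Taxon 8),(Taxon 9,Taxon 6)).
Changes per character on this tree: bioluminescent organ: 1; gular pouch: 1; tarsal claw bifid: 1; keeled scales: 1.
Total = 4.

4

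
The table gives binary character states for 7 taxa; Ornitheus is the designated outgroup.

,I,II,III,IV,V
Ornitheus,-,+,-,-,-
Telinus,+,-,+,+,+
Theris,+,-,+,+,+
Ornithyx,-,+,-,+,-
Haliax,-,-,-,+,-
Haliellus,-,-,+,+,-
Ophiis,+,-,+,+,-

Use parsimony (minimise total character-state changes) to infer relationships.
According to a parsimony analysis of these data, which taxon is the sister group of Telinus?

Theris

Character polarity is set by the outgroup: the derived state is whichever differs from the outgroup's state, so for II the derived state is '-', and for the remaining characters it is '+'.
Only Ophiis, Telinus, and Theris show the derived state '+' for I, supporting them as a clade.
Only Haliax, Haliellus, Ophiis, Telinus, and Theris show the derived state '-' for II, supporting them as a clade.
Only Haliellus, Ophiis, Telinus, and Theris show the derived state '+' for III, supporting them as a clade.
IV (derived state '+') is shared by all ingroup taxa — unites the whole ingroup.
V: derived state '+' in Telinus and Theris only — synapomorphy for {Telinus, Theris}.
Most parsimonious ingroup topology: (((((Telinus,Theris),Ophiis),Haliellus),Haliax),Ornithyx).
Telinus and Theris form a cherry on this tree, so they are sister taxa.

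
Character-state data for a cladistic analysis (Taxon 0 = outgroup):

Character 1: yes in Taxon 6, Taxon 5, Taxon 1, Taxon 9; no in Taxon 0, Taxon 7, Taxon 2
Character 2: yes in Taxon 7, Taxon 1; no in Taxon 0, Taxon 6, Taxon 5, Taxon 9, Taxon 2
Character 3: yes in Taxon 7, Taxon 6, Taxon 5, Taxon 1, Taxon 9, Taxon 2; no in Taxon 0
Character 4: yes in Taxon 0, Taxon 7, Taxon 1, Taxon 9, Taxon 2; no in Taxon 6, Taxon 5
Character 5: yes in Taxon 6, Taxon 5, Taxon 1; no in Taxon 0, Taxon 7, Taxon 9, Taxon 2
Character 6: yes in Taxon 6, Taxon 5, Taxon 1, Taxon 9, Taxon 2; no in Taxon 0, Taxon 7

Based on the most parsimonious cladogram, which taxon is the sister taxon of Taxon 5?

Taxon 6

Character polarity is set by the outgroup: the derived state is whichever differs from the outgroup's state, so for Character 4 the derived state is 'no', and for the remaining characters it is 'yes'.
Only Taxon 1, Taxon 5, Taxon 6, and Taxon 9 show the derived state 'yes' for Character 1, supporting them as a clade.
Character 2 (state 'yes') occurs in Taxon 1 and Taxon 7 but conflicts with the nesting implied by the other characters — most parsimoniously interpreted as homoplasy.
All ingroup taxa share the derived state 'yes' for Character 3; it defines the ingroup but does not resolve relationships within it.
Only Taxon 5 and Taxon 6 show the derived state 'no' for Character 4, supporting them as a clade.
Character 5 (derived state 'yes') is shared by Taxon 1, Taxon 5, and Taxon 6 — a synapomorphy uniting that clade.
Character 6: derived state 'yes' in Taxon 1, Taxon 2, Taxon 5, Taxon 6, and Taxon 9 only — synapomorphy for {Taxon 1, Taxon 2, Taxon 5, Taxon 6, Taxon 9}.
Most parsimonious ingroup topology: (Taxon 7,((((Taxon 6,Taxon 5),Taxon 1),Taxon 9),Taxon 2)).
Taxon 5 and Taxon 6 form a cherry on this tree, so they are sister taxa.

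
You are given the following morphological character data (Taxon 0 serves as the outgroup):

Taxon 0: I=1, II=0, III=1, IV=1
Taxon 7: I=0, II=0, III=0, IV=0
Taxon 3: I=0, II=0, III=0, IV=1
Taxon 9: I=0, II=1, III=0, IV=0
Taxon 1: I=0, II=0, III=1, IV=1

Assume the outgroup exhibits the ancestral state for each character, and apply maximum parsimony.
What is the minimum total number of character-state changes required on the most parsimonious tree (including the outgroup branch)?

4

Character polarity is set by the outgroup: the derived state is whichever differs from the outgroup's state, so for I, III, IV the derived state is '0', and for the remaining characters it is '1'.
I (derived state '0') is shared by all ingroup taxa — unites the whole ingroup.
II (derived state '1') is unique to Taxon 9 (autapomorphy; uninformative for grouping).
III: derived state '0' in Taxon 3, Taxon 7, and Taxon 9 only — synapomorphy for {Taxon 3, Taxon 7, Taxon 9}.
IV: derived state '0' in Taxon 7 and Taxon 9 only — synapomorphy for {Taxon 7, Taxon 9}.
Most parsimonious ingroup topology: (((Taxon 7,Taxon 9),Taxon 3),Taxon 1).
Changes per character on this tree: I: 1; II: 1; III: 1; IV: 1.
Total = 4.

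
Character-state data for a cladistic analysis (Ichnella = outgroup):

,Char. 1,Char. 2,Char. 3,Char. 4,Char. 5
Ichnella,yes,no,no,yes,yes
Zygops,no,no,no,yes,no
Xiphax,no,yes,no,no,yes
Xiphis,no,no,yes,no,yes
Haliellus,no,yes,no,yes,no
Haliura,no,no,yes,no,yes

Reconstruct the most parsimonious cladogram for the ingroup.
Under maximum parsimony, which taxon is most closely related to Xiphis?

Haliura

Character polarity is set by the outgroup: the derived state is whichever differs from the outgroup's state, so for Char. 1, Char. 4, Char. 5 the derived state is 'no', and for the remaining characters it is 'yes'.
Char. 1 (derived state 'no') is shared by all ingroup taxa — unites the whole ingroup.
Char. 2 (state 'yes') occurs in Haliellus and Xiphax but conflicts with the nesting implied by the other characters — most parsimoniously interpreted as homoplasy.
Only Haliura and Xiphis show the derived state 'yes' for Char. 3, supporting them as a clade.
Only Haliura, Xiphax, and Xiphis show the derived state 'no' for Char. 4, supporting them as a clade.
Char. 5: derived state 'no' in Haliellus and Zygops only — synapomorphy for {Haliellus, Zygops}.
Most parsimonious ingroup topology: ((Zygops,Haliellus),(Xiphax,(Xiphis,Haliura))).
Xiphis and Haliura form a cherry on this tree, so they are sister taxa.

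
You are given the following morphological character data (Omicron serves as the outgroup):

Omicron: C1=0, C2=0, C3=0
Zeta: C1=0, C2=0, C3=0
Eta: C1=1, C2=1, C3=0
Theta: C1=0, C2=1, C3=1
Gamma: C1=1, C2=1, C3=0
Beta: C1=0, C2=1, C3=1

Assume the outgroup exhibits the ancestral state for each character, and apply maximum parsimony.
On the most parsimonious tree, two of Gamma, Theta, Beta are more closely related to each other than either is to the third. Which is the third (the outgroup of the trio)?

The outgroup has state '0' for every character, so '1' is the derived state throughout.
C1: derived state '1' in Eta and Gamma only — synapomorphy for {Eta, Gamma}.
C2 (derived state '1') is shared by Beta, Eta, Gamma, and Theta — a synapomorphy uniting that clade.
C3: derived state '1' in Beta and Theta only — synapomorphy for {Beta, Theta}.
Most parsimonious ingroup topology: (Zeta,((Eta,Gamma),(Theta,Beta))).
Beta and Theta share a more recent common ancestor with each other than either does with Gamma, so Gamma is the least closely related of the three.

Gamma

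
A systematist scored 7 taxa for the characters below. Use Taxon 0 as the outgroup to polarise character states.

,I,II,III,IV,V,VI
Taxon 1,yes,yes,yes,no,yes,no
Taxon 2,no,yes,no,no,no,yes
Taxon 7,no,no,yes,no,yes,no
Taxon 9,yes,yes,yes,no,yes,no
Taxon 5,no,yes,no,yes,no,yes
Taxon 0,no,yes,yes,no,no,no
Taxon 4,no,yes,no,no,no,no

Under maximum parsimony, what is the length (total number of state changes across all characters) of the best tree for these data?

Character polarity is set by the outgroup: the derived state is whichever differs from the outgroup's state, so for II, III the derived state is 'no', and for the remaining characters it is 'yes'.
I: derived state 'yes' in Taxon 1 and Taxon 9 only — synapomorphy for {Taxon 1, Taxon 9}.
II: derived state 'no' in Taxon 7 only — an autapomorphy, so it tells us nothing about relationships among taxa.
III: derived state 'no' in Taxon 2, Taxon 4, and Taxon 5 only — synapomorphy for {Taxon 2, Taxon 4, Taxon 5}.
IV (derived state 'yes') is unique to Taxon 5 (autapomorphy; uninformative for grouping).
V (derived state 'yes') is shared by Taxon 1, Taxon 7, and Taxon 9 — a synapomorphy uniting that clade.
Only Taxon 2 and Taxon 5 show the derived state 'yes' for VI, supporting them as a clade.
Most parsimonious ingroup topology: (((Taxon 9,Taxon 1),Taxon 7),((Taxon 5,Taxon 2),Taxon 4)).
Changes per character on this tree: I: 1; II: 1; III: 1; IV: 1; V: 1; VI: 1.
Total = 6.

6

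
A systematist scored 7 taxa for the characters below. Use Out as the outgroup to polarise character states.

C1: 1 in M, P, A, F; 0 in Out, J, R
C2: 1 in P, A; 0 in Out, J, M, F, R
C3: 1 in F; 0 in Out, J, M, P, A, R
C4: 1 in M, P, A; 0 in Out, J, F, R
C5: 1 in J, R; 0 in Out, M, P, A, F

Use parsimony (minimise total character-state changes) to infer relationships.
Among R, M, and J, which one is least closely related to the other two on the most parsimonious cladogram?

The outgroup has state '0' for every character, so '1' is the derived state throughout.
Only A, F, M, and P show the derived state '1' for C1, supporting them as a clade.
C2 (derived state '1') is shared by A and P — a synapomorphy uniting that clade.
C3: derived state '1' in F only — an autapomorphy, so it tells us nothing about relationships among taxa.
C4 (derived state '1') is shared by A, M, and P — a synapomorphy uniting that clade.
Only J and R show the derived state '1' for C5, supporting them as a clade.
Most parsimonious ingroup topology: ((J,R),((M,(P,A)),F)).
J and R share a more recent common ancestor with each other than either does with M, so M is the least closely related of the three.

M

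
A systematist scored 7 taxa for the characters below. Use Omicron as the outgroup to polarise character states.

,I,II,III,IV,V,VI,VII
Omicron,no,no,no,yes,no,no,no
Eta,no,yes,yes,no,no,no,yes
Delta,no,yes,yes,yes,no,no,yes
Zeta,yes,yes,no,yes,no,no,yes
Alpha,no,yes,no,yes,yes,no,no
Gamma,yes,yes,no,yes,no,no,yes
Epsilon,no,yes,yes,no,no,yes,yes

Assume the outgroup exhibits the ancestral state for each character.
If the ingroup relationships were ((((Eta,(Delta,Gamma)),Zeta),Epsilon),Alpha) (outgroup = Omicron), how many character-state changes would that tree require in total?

11

Map each character onto ((((Eta,(Delta,Gamma)),Zeta),Epsilon),Alpha) (rooted by Omicron) and count the minimum state changes it requires (Fitch parsimony):
I: 2; II: 1; III: 3; IV: 2; V: 1; VI: 1; VII: 1.
Total tree length = 11.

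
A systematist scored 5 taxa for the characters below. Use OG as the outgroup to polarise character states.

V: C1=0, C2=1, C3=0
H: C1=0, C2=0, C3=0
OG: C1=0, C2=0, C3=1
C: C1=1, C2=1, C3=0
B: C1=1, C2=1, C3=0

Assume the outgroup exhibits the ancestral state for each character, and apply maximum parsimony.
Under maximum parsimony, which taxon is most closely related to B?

Character polarity is set by the outgroup: the derived state is whichever differs from the outgroup's state, so for C3 the derived state is '0', and for the remaining characters it is '1'.
C1: derived state '1' in B and C only — synapomorphy for {B, C}.
Only B, C, and V show the derived state '1' for C2, supporting them as a clade.
C3 (derived state '0') is shared by all ingroup taxa — unites the whole ingroup.
Most parsimonious ingroup topology: (((C,B),V),H).
B and C form a cherry on this tree, so they are sister taxa.

C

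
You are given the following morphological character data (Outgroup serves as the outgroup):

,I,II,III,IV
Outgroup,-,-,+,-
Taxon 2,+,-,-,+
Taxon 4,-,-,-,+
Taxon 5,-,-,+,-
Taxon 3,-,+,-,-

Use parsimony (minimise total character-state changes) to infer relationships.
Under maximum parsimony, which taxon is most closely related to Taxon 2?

Character polarity is set by the outgroup: the derived state is whichever differs from the outgroup's state, so for III the derived state is '-', and for the remaining characters it is '+'.
I (derived state '+') is unique to Taxon 2 (autapomorphy; uninformative for grouping).
II (derived state '+') is unique to Taxon 3 (autapomorphy; uninformative for grouping).
Only Taxon 2, Taxon 3, and Taxon 4 show the derived state '-' for III, supporting them as a clade.
IV: derived state '+' in Taxon 2 and Taxon 4 only — synapomorphy for {Taxon 2, Taxon 4}.
Most parsimonious ingroup topology: (((Taxon 2,Taxon 4),Taxon 3),Taxon 5).
Taxon 2 and Taxon 4 form a cherry on this tree, so they are sister taxa.

Taxon 4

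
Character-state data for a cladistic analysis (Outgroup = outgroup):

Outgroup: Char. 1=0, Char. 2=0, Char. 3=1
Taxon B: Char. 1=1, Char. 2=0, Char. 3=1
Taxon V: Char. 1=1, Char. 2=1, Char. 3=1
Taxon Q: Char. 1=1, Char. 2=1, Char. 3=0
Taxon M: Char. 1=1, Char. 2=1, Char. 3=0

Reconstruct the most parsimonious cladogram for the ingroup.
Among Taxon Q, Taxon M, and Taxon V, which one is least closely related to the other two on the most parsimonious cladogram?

Character polarity is set by the outgroup: the derived state is whichever differs from the outgroup's state, so for Char. 3 the derived state is '0', and for the remaining characters it is '1'.
All ingroup taxa share the derived state '1' for Char. 1; it defines the ingroup but does not resolve relationships within it.
Char. 2: derived state '1' in Taxon M, Taxon Q, and Taxon V only — synapomorphy for {Taxon M, Taxon Q, Taxon V}.
Char. 3: derived state '0' in Taxon M and Taxon Q only — synapomorphy for {Taxon M, Taxon Q}.
Most parsimonious ingroup topology: (Taxon B,(Taxon V,(Taxon Q,Taxon M))).
Taxon M and Taxon Q share a more recent common ancestor with each other than either does with Taxon V, so Taxon V is the least closely related of the three.

Taxon V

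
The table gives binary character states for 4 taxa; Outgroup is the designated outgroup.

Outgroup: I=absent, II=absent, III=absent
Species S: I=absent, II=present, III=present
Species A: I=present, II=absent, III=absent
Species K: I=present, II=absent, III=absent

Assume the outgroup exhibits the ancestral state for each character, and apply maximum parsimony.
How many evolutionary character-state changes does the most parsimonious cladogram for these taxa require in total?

3

The outgroup has state 'absent' for every character, so 'present' is the derived state throughout.
I: derived state 'present' in Species A and Species K only — synapomorphy for {Species A, Species K}.
II (derived state 'present') is unique to Species S (autapomorphy; uninformative for grouping).
III (derived state 'present') is unique to Species S (autapomorphy; uninformative for grouping).
Most parsimonious ingroup topology: (Species S,(Species A,Species K)).
Changes per character on this tree: I: 1; II: 1; III: 1.
Total = 3.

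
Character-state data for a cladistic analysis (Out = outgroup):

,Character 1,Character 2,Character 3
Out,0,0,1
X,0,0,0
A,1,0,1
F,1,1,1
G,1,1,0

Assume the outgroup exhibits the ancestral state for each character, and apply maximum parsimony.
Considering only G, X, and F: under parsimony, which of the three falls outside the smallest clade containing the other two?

X

Character polarity is set by the outgroup: the derived state is whichever differs from the outgroup's state, so for Character 3 the derived state is '0', and for the remaining characters it is '1'.
Only A, F, and G show the derived state '1' for Character 1, supporting them as a clade.
Character 2 (derived state '1') is shared by F and G — a synapomorphy uniting that clade.
Character 3 groups G and X, which is incompatible with the clades supported by the remaining characters; treating it as convergent (homoplasy) costs fewer steps than any alternative tree.
Most parsimonious ingroup topology: (X,(A,(F,G))).
G and F share a more recent common ancestor with each other than either does with X, so X is the least closely related of the three.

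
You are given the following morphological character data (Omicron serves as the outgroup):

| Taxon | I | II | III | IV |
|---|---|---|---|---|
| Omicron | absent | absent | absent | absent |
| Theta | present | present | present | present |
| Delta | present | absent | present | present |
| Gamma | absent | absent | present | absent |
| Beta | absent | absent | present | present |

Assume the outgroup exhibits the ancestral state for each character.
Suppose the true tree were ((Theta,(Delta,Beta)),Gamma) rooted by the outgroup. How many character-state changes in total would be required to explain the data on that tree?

Map each character onto ((Theta,(Delta,Beta)),Gamma) (rooted by Omicron) and count the minimum state changes it requires (Fitch parsimony):
I: 2; II: 1; III: 1; IV: 1.
Total tree length = 5.

5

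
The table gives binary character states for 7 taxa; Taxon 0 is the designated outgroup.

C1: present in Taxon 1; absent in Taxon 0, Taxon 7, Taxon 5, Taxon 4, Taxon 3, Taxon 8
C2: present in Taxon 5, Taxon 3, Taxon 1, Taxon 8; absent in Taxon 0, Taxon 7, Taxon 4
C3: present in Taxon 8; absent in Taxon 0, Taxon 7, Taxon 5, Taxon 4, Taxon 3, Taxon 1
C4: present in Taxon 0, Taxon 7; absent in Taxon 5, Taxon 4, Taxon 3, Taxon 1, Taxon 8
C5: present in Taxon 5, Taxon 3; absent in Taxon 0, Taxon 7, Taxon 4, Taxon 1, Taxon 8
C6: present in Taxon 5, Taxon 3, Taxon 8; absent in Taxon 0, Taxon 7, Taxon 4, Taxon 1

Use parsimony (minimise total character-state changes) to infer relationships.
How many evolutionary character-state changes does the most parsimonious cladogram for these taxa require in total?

Character polarity is set by the outgroup: the derived state is whichever differs from the outgroup's state, so for C4 the derived state is 'absent', and for the remaining characters it is 'present'.
C1: derived state 'present' in Taxon 1 only — an autapomorphy, so it tells us nothing about relationships among taxa.
C2: derived state 'present' in Taxon 1, Taxon 3, Taxon 5, and Taxon 8 only — synapomorphy for {Taxon 1, Taxon 3, Taxon 5, Taxon 8}.
C3: derived state 'present' in Taxon 8 only — an autapomorphy, so it tells us nothing about relationships among taxa.
C4: derived state 'absent' in Taxon 1, Taxon 3, Taxon 4, Taxon 5, and Taxon 8 only — synapomorphy for {Taxon 1, Taxon 3, Taxon 4, Taxon 5, Taxon 8}.
C5 (derived state 'present') is shared by Taxon 3 and Taxon 5 — a synapomorphy uniting that clade.
Only Taxon 3, Taxon 5, and Taxon 8 show the derived state 'present' for C6, supporting them as a clade.
Most parsimonious ingroup topology: (Taxon 7,((((Taxon 5,Taxon 3),Taxon 8),Taxon 1),Taxon 4)).
Changes per character on this tree: C1: 1; C2: 1; C3: 1; C4: 1; C5: 1; C6: 1.
Total = 6.

6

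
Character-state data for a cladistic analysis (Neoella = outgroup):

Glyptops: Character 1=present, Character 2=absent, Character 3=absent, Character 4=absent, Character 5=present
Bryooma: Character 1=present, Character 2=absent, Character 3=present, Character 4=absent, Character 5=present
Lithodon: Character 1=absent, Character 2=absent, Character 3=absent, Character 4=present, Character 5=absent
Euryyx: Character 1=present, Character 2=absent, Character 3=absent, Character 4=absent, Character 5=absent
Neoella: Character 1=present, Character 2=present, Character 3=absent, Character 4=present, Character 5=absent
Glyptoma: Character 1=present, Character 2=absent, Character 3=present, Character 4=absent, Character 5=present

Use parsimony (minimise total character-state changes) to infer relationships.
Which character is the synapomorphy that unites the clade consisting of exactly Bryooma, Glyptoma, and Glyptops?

Character polarity is set by the outgroup: the derived state is whichever differs from the outgroup's state, so for Character 1, Character 2, Character 4 the derived state is 'absent', and for the remaining characters it is 'present'.
Character 1: derived state 'absent' in Lithodon only — an autapomorphy, so it tells us nothing about relationships among taxa.
Character 2 (derived state 'absent') is shared by all ingroup taxa — unites the whole ingroup.
Character 3 (derived state 'present') is shared by Bryooma and Glyptoma — a synapomorphy uniting that clade.
Character 4: derived state 'absent' in Bryooma, Euryyx, Glyptoma, and Glyptops only — synapomorphy for {Bryooma, Euryyx, Glyptoma, Glyptops}.
Character 5: derived state 'present' in Bryooma, Glyptoma, and Glyptops only — synapomorphy for {Bryooma, Glyptoma, Glyptops}.
Most parsimonious ingroup topology: ((Euryyx,((Bryooma,Glyptoma),Glyptops)),Lithodon).
The clade {Bryooma, Glyptoma, Glyptops} is supported by Character 5: its derived state 'present' occurs in exactly those taxa and in no other taxon (including the outgroup).

Character 5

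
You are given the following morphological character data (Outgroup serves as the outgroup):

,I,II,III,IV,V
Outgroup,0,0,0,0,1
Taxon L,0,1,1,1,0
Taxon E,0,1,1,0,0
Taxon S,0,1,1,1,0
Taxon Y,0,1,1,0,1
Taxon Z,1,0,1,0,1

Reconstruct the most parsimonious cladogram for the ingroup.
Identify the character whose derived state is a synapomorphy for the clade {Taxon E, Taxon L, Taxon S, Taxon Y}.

Character polarity is set by the outgroup: the derived state is whichever differs from the outgroup's state, so for V the derived state is '0', and for the remaining characters it is '1'.
I: derived state '1' in Taxon Z only — an autapomorphy, so it tells us nothing about relationships among taxa.
II: derived state '1' in Taxon E, Taxon L, Taxon S, and Taxon Y only — synapomorphy for {Taxon E, Taxon L, Taxon S, Taxon Y}.
III (derived state '1') is shared by all ingroup taxa — unites the whole ingroup.
IV: derived state '1' in Taxon L and Taxon S only — synapomorphy for {Taxon L, Taxon S}.
V: derived state '0' in Taxon E, Taxon L, and Taxon S only — synapomorphy for {Taxon E, Taxon L, Taxon S}.
Most parsimonious ingroup topology: ((((Taxon L,Taxon S),Taxon E),Taxon Y),Taxon Z).
The clade {Taxon E, Taxon L, Taxon S, Taxon Y} is supported by II: its derived state '1' occurs in exactly those taxa and in no other taxon (including the outgroup).

II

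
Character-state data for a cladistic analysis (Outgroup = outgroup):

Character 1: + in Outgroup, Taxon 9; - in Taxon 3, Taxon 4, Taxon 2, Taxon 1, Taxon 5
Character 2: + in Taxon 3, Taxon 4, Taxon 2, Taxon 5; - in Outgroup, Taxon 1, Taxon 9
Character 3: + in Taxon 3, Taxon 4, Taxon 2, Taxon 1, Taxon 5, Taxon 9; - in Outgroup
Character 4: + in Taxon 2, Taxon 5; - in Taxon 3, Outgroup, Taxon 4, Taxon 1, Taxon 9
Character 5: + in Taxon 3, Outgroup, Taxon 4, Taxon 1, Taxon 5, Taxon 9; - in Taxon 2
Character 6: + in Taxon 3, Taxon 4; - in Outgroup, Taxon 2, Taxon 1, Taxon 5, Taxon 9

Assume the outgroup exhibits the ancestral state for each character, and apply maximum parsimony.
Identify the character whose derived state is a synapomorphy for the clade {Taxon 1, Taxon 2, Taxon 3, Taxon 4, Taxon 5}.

Character polarity is set by the outgroup: the derived state is whichever differs from the outgroup's state, so for Character 1, Character 5 the derived state is '-', and for the remaining characters it is '+'.
Only Taxon 1, Taxon 2, Taxon 3, Taxon 4, and Taxon 5 show the derived state '-' for Character 1, supporting them as a clade.
Character 2: derived state '+' in Taxon 2, Taxon 3, Taxon 4, and Taxon 5 only — synapomorphy for {Taxon 2, Taxon 3, Taxon 4, Taxon 5}.
Character 3 (derived state '+') is shared by all ingroup taxa — unites the whole ingroup.
Character 4 (derived state '+') is shared by Taxon 2 and Taxon 5 — a synapomorphy uniting that clade.
Character 5 (derived state '-') is unique to Taxon 2 (autapomorphy; uninformative for grouping).
Only Taxon 3 and Taxon 4 show the derived state '+' for Character 6, supporting them as a clade.
Most parsimonious ingroup topology: ((((Taxon 4,Taxon 3),(Taxon 2,Taxon 5)),Taxon 1),Taxon 9).
The clade {Taxon 1, Taxon 2, Taxon 3, Taxon 4, Taxon 5} is supported by Character 1: its derived state '-' occurs in exactly those taxa and in no other taxon (including the outgroup).

Character 1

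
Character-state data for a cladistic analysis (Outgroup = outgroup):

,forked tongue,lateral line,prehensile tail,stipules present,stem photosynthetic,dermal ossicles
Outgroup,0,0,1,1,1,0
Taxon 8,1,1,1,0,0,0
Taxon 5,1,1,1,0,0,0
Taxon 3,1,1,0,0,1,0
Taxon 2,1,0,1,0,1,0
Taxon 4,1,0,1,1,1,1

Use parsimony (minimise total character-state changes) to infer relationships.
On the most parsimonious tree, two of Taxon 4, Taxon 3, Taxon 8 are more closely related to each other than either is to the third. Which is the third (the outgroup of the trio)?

Character polarity is set by the outgroup: the derived state is whichever differs from the outgroup's state, so for prehensile tail, stipules present, stem photosynthetic the derived state is '0', and for the remaining characters it is '1'.
All ingroup taxa share the derived state '1' for forked tongue; it defines the ingroup but does not resolve relationships within it.
lateral line (derived state '1') is shared by Taxon 3, Taxon 5, and Taxon 8 — a synapomorphy uniting that clade.
prehensile tail: derived state '0' in Taxon 3 only — an autapomorphy, so it tells us nothing about relationships among taxa.
Only Taxon 2, Taxon 3, Taxon 5, and Taxon 8 show the derived state '0' for stipules present, supporting them as a clade.
Only Taxon 5 and Taxon 8 show the derived state '0' for stem photosynthetic, supporting them as a clade.
dermal ossicles (derived state '1') is unique to Taxon 4 (autapomorphy; uninformative for grouping).
Most parsimonious ingroup topology: ((((Taxon 8,Taxon 5),Taxon 3),Taxon 2),Taxon 4).
Taxon 3 and Taxon 8 share a more recent common ancestor with each other than either does with Taxon 4, so Taxon 4 is the least closely related of the three.

Taxon 4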